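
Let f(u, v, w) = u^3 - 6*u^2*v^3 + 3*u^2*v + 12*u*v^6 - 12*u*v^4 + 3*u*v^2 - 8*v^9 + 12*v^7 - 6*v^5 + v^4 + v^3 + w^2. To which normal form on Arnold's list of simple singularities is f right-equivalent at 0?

The Hessian of f at 0 has rank 1. Corank 2; j^3 = (u + v)^3 is a perfect cube, so E-series; the 4-jet and mu = 6 give E_6.

E_{6}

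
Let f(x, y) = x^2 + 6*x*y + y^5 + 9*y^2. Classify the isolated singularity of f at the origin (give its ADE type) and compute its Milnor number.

Type A_4, Milnor number mu = 4.

The Hessian of f at 0 has rank 1. Corank 1: A-series; mu = 4 gives A_4.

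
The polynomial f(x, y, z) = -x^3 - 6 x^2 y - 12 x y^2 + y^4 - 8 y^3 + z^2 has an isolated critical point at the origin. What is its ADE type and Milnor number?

Type E6, Milnor number mu = 6.

The Hessian of f at 0 has rank 1. Corank 2; j^3 = -(x + 2*y)^3 is a perfect cube, so E-series; the 4-jet and mu = 6 give E_6.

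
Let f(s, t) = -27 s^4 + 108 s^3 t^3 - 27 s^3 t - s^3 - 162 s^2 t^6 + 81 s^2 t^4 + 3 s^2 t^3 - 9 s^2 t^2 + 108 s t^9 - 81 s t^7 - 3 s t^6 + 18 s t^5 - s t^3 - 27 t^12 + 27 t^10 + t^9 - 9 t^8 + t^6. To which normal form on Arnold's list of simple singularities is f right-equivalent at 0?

The Hessian of f at 0 has rank 0. Corank 2; j^3 = -s^3 is a perfect cube, so E-series; the 4-jet and mu = 7 give E_7.

E_{7}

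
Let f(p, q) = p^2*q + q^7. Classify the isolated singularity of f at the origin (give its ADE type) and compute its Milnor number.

The Hessian of f at 0 has rank 0. Corank 2; j^3 = p^2*q has shape L^2 M (L != M), so D-series; mu = 8 gives D_8.

Type D8, Milnor number mu = 8.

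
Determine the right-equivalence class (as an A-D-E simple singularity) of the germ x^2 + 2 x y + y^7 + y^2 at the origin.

The Hessian of f at 0 is [[2, 2], [2, 2]] with rank 1, so corank 1. A Groebner basis of the Jacobian ideal J(f) in C{x,y} is {y^6, x + y}; counting standard monomials gives mu = 6. Corank 1: A-series; mu = 6 gives A_6.

A_{6}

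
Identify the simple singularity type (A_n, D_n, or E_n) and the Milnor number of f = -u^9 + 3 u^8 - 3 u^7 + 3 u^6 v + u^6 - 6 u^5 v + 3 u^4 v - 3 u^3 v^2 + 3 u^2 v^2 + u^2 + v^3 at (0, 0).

Type A2, Milnor number mu = 2.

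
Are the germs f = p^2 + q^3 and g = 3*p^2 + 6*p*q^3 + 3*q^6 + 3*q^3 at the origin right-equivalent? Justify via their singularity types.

The Hessian of f at 0 has rank 1. Corank 1: A-series; mu = 2 gives A_2. The Hessian of g at 0 has rank 1. Corank 1: A-series; mu = 2 gives A_2. Both have type A_2, hence right-equivalent.

Yes.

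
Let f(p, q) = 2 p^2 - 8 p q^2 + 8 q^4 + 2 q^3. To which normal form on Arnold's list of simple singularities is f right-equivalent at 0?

The Hessian of f at 0 has rank 1. Corank 1: A-series; mu = 2 gives A_2.

A_{2}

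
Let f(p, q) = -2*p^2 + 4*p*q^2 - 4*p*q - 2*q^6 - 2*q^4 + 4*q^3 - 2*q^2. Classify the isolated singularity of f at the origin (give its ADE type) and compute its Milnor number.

Type A5, Milnor number mu = 5.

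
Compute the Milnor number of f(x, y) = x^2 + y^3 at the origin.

The Hessian of f at 0 has rank 1. Corank 1: A-series; mu = 2 gives A_2.

2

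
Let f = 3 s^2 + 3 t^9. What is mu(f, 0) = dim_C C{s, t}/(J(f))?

8

The Hessian of f at 0 is [[6, 0], [0, 0]] with rank 1, so corank 1. A Groebner basis of the Jacobian ideal J(f) in C{s,t} is {t^8, s}; counting standard monomials gives mu = 8. Corank 1: A-series; mu = 8 gives A_8.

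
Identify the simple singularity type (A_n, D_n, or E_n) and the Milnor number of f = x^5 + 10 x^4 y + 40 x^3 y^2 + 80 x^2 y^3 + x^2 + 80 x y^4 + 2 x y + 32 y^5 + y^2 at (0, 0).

The Hessian of f at 0 has rank 1. Corank 1: A-series; mu = 4 gives A_4.

Type A_4, Milnor number mu = 4.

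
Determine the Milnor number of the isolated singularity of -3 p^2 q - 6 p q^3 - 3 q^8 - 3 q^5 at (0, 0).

The Hessian of f at 0 has rank 0. Corank 2; j^3 = -3*p^2*q has shape L^2 M (L != M), so D-series; mu = 9 gives D_9.

9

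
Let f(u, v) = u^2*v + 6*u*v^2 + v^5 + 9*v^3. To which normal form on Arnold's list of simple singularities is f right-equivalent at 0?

The Hessian of f at 0 is [[0, 0], [0, 0]] with rank 0, so corank 2. A Groebner basis of the Jacobian ideal J(f) in C{u,v} is {u^2/5 + v^4 - 9*v^2/5, u^3 + 27*v^3, u*v + 3*v^2}; counting standard monomials gives mu = 6. Corank 2; j^3 = v*(u + 3*v)^2 has shape L^2 M (L != M), so D-series; mu = 6 gives D_6.

D_{6}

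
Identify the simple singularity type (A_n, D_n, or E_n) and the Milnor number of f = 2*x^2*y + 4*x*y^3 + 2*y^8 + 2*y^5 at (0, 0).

Type D_{9}, Milnor number mu = 9.

The Hessian of f at 0 has rank 0. Corank 2; j^3 = 2*x^2*y has shape L^2 M (L != M), so D-series; mu = 9 gives D_9.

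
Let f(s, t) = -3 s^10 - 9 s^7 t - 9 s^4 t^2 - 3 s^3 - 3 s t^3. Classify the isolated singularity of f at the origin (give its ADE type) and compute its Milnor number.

Type E_{7}, Milnor number mu = 7.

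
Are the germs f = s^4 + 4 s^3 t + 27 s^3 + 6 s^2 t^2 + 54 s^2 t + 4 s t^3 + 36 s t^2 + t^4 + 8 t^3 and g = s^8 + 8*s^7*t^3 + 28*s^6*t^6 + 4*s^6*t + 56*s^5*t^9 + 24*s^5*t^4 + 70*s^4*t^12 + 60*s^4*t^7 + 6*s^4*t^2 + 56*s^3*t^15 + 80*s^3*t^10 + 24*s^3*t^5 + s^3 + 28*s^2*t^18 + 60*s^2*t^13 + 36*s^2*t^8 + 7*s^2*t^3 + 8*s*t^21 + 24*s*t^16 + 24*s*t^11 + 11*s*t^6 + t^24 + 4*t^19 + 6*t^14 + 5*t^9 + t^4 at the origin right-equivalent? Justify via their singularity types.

The Hessian of f at 0 is [[0, 0], [0, 0]] with rank 0, so corank 2. A Groebner basis of the Jacobian ideal J(f) in C{s,t} is {t^4, s*t^2 + 7*t^3/9, s^2 + 4*s*t/3 + 4*t^2/9}; counting standard monomials gives mu = 6. Corank 2; j^3 = (3*s + 2*t)^3 is a perfect cube, so E-series; the 4-jet and mu = 6 give E_6. The Hessian of g at 0 is [[0, 0], [0, 0]] with rank 0, so corank 2. A Groebner basis of the Jacobian ideal J(g) in C{s,t} is {t^3, s^2}; counting standard monomials gives mu = 6. Corank 2; j^3 = s^3 is a perfect cube, so E-series; the 4-jet and mu = 6 give E_6. Both have type E_6, hence right-equivalent.

Yes.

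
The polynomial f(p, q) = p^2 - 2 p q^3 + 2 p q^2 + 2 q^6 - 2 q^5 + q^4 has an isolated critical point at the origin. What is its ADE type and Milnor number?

Type A5, Milnor number mu = 5.

The Hessian of f at 0 is [[2, 0], [0, 0]] with rank 1, so corank 1. A Groebner basis of the Jacobian ideal J(f) in C{p,q} is {p*q^2 + p*q + p + q^2, -p + q^3 - q^2, p^2 - p*q - p - q^2}; counting standard monomials gives mu = 5. Corank 1: A-series; mu = 5 gives A_5.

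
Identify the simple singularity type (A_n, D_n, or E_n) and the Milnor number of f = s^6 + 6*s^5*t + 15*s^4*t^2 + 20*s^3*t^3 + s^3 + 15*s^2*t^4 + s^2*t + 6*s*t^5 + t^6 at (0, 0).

Type D_{7}, Milnor number mu = 7.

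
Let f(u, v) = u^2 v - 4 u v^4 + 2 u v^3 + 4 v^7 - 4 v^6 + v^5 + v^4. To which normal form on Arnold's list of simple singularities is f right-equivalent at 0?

D5

The Hessian of f at 0 has rank 0. Corank 2; j^3 = u^2*v has shape L^2 M (L != M), so D-series; mu = 5 gives D_5.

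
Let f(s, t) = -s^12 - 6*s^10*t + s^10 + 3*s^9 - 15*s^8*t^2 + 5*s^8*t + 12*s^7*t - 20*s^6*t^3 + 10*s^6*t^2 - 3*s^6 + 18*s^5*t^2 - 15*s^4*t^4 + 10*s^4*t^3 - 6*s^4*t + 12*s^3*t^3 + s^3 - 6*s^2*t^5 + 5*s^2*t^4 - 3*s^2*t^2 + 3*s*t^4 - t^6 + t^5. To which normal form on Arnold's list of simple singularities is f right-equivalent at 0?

E8

The Hessian of f at 0 is [[0, 0], [0, 0]] with rank 0, so corank 2. A Groebner basis of the Jacobian ideal J(f) in C{s,t} is {t^4, s^3, -s^2/2 + s*t^2}; counting standard monomials gives mu = 8. Corank 2; j^3 = s^3 is a perfect cube, so E-series; the 5-jet and mu = 8 give E_8.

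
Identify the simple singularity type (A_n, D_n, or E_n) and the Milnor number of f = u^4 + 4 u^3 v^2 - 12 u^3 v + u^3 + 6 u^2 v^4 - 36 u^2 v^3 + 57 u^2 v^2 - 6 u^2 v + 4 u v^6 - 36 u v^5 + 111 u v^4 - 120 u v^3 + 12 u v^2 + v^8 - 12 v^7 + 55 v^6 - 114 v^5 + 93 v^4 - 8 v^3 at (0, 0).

Type E_6, Milnor number mu = 6.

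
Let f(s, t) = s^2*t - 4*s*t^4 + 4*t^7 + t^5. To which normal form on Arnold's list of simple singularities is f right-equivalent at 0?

D_{6}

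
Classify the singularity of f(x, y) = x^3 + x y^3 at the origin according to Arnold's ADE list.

E_7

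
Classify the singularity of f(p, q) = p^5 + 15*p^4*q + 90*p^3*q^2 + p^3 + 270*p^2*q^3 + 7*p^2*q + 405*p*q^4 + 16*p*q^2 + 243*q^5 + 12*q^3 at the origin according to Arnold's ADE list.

D_{6}

The Hessian of f at 0 has rank 0. Corank 2; j^3 = (p + 2*q)^2*(p + 3*q) has shape L^2 M (L != M), so D-series; mu = 6 gives D_6.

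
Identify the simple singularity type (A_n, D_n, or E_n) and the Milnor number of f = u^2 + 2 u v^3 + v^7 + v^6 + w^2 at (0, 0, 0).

Type A6, Milnor number mu = 6.

The Hessian of f at 0 is [[2, 0, 0], [0, 0, 0], [0, 0, 2]] with rank 2, so corank 1. A Groebner basis of the Jacobian ideal J(f) in C{u,v,w} is {u + v^3, u^2, w}; counting standard monomials gives mu = 6. Corank 1: A-series; mu = 6 gives A_6.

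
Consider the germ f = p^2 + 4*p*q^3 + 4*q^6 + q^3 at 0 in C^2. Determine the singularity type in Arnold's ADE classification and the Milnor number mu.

Type A_2, Milnor number mu = 2.

The Hessian of f at 0 has rank 1. Corank 1: A-series; mu = 2 gives A_2.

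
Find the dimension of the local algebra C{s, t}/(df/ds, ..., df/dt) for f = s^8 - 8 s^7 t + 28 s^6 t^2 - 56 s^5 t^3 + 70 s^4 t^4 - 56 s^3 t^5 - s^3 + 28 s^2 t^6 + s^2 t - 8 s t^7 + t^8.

The Hessian of f at 0 has rank 0. Corank 2; j^3 = -s^2*(s - t) has shape L^2 M (L != M), so D-series; mu = 9 gives D_9.

9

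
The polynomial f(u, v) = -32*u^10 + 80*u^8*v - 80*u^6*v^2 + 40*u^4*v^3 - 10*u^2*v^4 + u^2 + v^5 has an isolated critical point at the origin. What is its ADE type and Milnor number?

Type A_{4}, Milnor number mu = 4.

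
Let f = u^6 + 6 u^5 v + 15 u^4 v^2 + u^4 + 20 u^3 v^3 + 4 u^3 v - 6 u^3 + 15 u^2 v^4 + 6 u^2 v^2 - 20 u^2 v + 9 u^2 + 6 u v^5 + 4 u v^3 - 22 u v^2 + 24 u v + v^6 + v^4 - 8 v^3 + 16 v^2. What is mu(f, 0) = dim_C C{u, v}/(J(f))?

5

The Hessian of f at 0 is [[18, 24], [24, 32]] with rank 1, so corank 1. A Groebner basis of the Jacobian ideal J(f) in C{u,v} is {u*v^2 + 162*u*v + 567*u + 195*v^2 + 756*v, -135*u*v - 486*u + v^3 - 162*v^2 - 648*v, u^2 + 2*u*v - 3*u + v^2 - 4*v}; counting standard monomials gives mu = 5. Corank 1: A-series; mu = 5 gives A_5.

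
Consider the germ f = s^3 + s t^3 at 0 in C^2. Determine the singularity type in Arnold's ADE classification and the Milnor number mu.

Type E7, Milnor number mu = 7.

The Hessian of f at 0 is [[0, 0], [0, 0]] with rank 0, so corank 2. A Groebner basis of the Jacobian ideal J(f) in C{s,t} is {s^3, s*t^2, 3*s^2 + t^3}; counting standard monomials gives mu = 7. Corank 2; j^3 = s^3 is a perfect cube, so E-series; the 4-jet and mu = 7 give E_7.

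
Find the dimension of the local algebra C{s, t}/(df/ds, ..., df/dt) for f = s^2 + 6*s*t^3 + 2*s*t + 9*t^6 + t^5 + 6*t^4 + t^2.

The Hessian of f at 0 is [[2, 2], [2, 2]] with rank 1, so corank 1. A Groebner basis of the Jacobian ideal J(f) in C{s,t} is {s/3 + t^3 + t/3, s^2 - t^2, s*t + t^2}; counting standard monomials gives mu = 4. Corank 1: A-series; mu = 4 gives A_4.

4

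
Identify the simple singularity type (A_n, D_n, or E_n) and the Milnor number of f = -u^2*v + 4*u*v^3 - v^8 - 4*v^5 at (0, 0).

Type D_9, Milnor number mu = 9.

The Hessian of f at 0 has rank 0. Corank 2; j^3 = -u^2*v has shape L^2 M (L != M), so D-series; mu = 9 gives D_9.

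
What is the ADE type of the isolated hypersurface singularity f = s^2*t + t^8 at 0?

D_9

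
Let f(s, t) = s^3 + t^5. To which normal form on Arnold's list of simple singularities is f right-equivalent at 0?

The Hessian of f at 0 has rank 0. Corank 2; j^3 = s^3 is a perfect cube, so E-series; the 5-jet and mu = 8 give E_8.

E_{8}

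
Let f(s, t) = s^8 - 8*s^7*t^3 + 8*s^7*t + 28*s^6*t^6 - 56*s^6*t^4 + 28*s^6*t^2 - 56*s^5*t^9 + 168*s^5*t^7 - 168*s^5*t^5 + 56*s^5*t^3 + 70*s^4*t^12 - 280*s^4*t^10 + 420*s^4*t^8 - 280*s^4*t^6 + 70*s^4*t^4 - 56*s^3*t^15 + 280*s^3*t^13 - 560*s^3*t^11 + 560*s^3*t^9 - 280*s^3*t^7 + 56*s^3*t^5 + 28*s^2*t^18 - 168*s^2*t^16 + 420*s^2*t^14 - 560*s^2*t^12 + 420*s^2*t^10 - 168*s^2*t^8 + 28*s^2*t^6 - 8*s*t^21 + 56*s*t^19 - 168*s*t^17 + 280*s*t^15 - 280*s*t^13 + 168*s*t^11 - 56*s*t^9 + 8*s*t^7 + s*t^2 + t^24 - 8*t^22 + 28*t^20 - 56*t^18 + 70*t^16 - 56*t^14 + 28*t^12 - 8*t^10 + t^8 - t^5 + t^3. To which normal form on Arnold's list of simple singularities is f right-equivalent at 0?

The Hessian of f at 0 has rank 0. Corank 2; j^3 = t^2*(s + t) has shape L^2 M (L != M), so D-series; mu = 9 gives D_9.

D_9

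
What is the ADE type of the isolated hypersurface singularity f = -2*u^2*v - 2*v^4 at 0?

D5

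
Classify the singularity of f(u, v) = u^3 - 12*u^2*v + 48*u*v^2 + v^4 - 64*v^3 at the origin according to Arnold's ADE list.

The Hessian of f at 0 is [[0, 0], [0, 0]] with rank 0, so corank 2. A Groebner basis of the Jacobian ideal J(f) in C{u,v} is {v^3, u^2 - 8*u*v + 16*v^2}; counting standard monomials gives mu = 6. Corank 2; j^3 = (u - 4*v)^3 is a perfect cube, so E-series; the 4-jet and mu = 6 give E_6.

E_{6}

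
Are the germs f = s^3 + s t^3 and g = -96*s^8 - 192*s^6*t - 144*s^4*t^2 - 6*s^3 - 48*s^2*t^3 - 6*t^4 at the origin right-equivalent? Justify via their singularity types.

No.

The Hessian of f at 0 has rank 0. Corank 2; j^3 = s^3 is a perfect cube, so E-series; the 4-jet and mu = 7 give E_7. The Hessian of g at 0 has rank 0. Corank 2; j^3 = -6*s^3 is a perfect cube, so E-series; the 4-jet and mu = 6 give E_6. f is E_7 but g is E_6, hence not right-equivalent.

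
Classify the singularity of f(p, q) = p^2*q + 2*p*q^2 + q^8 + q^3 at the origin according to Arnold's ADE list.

D_9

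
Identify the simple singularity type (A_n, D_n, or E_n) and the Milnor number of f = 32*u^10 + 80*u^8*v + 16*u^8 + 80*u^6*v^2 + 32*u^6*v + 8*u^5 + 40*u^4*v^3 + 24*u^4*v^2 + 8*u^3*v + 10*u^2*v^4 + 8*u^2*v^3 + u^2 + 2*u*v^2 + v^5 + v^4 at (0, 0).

The Hessian of f at 0 has rank 1. Corank 1: A-series; mu = 4 gives A_4.

Type A4, Milnor number mu = 4.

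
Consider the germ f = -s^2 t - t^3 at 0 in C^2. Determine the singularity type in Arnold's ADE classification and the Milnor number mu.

Type D_4, Milnor number mu = 4.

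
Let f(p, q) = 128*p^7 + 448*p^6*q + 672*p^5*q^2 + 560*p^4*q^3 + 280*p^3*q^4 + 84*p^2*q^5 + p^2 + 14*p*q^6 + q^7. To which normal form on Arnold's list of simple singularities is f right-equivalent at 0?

A_{6}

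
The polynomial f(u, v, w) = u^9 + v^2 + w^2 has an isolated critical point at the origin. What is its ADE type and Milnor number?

Type A_{8}, Milnor number mu = 8.

The Hessian of f at 0 has rank 2. Corank 1: A-series; mu = 8 gives A_8.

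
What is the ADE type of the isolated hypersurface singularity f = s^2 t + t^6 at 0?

D7

The Hessian of f at 0 has rank 0. Corank 2; j^3 = s^2*t has shape L^2 M (L != M), so D-series; mu = 7 gives D_7.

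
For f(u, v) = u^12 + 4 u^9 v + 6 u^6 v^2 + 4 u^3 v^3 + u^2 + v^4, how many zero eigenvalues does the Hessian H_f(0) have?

1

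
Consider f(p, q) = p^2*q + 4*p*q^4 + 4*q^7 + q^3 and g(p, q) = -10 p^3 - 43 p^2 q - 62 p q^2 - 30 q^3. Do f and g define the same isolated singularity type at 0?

The Hessian of f at 0 is [[0, 0], [0, 0]] with rank 0, so corank 2. A Groebner basis of the Jacobian ideal J(f) in C{p,q} is {q^3, p^2 + 3*q^2, p*q}; counting standard monomials gives mu = 4. Corank 2; j^3 = q*(p^2 + q^2) splits into three distinct lines over C (the quadratic factor has nonzero discriminant), so D_4. The Hessian of g at 0 is [[0, 0], [0, 0]] with rank 0, so corank 2. A Groebner basis of the Jacobian ideal J(g) in C{p,q} is {q^3, p^2 - 26*q^2/11, p*q + 17*q^2/11}; counting standard monomials gives mu = 4. Corank 2; j^3 = -(2*p + 3*q)*(5*p^2 + 14*p*q + 10*q^2) splits into three distinct lines over C (the quadratic factor has nonzero discriminant), so D_4. Both have type D_4, hence right-equivalent.

Yes.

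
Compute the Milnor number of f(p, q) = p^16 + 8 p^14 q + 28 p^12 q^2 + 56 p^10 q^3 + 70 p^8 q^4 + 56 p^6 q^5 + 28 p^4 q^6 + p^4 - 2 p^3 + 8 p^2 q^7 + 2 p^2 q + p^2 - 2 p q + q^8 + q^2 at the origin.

The Hessian of f at 0 has rank 1. Corank 1: A-series; mu = 7 gives A_7.

7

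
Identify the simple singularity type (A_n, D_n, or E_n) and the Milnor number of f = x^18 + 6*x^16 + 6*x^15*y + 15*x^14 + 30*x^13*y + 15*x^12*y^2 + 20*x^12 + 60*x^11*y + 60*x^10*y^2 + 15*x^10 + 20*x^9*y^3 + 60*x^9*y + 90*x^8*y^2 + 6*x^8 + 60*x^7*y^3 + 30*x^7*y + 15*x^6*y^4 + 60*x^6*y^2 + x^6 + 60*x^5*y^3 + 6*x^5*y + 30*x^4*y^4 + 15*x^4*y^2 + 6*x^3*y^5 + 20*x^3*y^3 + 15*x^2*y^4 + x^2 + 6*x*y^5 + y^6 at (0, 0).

The Hessian of f at 0 has rank 1. Corank 1: A-series; mu = 5 gives A_5.

Type A5, Milnor number mu = 5.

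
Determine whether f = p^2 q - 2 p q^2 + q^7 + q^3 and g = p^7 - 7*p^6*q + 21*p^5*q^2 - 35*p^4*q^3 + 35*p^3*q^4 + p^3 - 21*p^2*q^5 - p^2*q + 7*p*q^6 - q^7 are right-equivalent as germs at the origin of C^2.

The Hessian of f at 0 has rank 0. Corank 2; j^3 = q*(p - q)^2 has shape L^2 M (L != M), so D-series; mu = 8 gives D_8. The Hessian of g at 0 has rank 0. Corank 2; j^3 = p^2*(p - q) has shape L^2 M (L != M), so D-series; mu = 8 gives D_8. Both have type D_8, hence right-equivalent.

Yes.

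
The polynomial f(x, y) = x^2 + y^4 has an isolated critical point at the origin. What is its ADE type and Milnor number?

Type A_{3}, Milnor number mu = 3.

The Hessian of f at 0 is [[2, 0], [0, 0]] with rank 1, so corank 1. A Groebner basis of the Jacobian ideal J(f) in C{x,y} is {y^3, x}; counting standard monomials gives mu = 3. Corank 1: A-series; mu = 3 gives A_3.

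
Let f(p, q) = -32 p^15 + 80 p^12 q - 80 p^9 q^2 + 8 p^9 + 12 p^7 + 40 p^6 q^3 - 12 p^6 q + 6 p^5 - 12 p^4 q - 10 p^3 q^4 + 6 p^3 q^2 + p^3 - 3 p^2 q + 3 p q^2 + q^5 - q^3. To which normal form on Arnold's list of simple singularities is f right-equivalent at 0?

E8

The Hessian of f at 0 has rank 0. Corank 2; j^3 = (p - q)^3 is a perfect cube, so E-series; the 5-jet and mu = 8 give E_8.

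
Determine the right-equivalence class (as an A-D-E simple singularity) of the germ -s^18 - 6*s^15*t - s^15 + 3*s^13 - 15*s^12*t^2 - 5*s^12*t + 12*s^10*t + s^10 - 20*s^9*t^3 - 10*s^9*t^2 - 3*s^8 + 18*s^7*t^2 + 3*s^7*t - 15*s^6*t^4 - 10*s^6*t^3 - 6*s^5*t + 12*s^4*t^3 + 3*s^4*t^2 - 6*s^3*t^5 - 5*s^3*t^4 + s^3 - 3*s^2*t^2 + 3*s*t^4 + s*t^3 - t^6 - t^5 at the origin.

E_{7}

The Hessian of f at 0 has rank 0. Corank 2; j^3 = s^3 is a perfect cube, so E-series; the 4-jet and mu = 7 give E_7.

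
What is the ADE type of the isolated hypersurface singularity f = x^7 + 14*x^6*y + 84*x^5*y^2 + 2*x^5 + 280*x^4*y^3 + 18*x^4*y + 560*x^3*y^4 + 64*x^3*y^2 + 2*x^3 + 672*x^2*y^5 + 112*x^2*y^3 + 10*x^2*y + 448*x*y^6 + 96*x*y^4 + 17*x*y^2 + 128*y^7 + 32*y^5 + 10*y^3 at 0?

D_{4}

The Hessian of f at 0 has rank 0. Corank 2; j^3 = (x + 2*y)*(2*x^2 + 6*x*y + 5*y^2) splits into three distinct lines over C (the quadratic factor has nonzero discriminant), so D_4.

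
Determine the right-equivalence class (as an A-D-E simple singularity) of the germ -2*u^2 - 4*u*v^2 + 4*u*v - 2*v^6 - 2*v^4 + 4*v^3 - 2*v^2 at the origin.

The Hessian of f at 0 has rank 1. Corank 1: A-series; mu = 5 gives A_5.

A5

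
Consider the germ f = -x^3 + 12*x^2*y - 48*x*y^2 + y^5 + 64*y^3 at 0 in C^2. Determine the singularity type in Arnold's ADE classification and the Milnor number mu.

Type E8, Milnor number mu = 8.

The Hessian of f at 0 has rank 0. Corank 2; j^3 = -(x - 4*y)^3 is a perfect cube, so E-series; the 5-jet and mu = 8 give E_8.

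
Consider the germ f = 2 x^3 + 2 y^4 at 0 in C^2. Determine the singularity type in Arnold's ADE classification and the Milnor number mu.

Type E_6, Milnor number mu = 6.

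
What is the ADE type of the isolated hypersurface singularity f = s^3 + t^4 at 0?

The Hessian of f at 0 is [[0, 0], [0, 0]] with rank 0, so corank 2. A Groebner basis of the Jacobian ideal J(f) in C{s,t} is {t^3, s^2}; counting standard monomials gives mu = 6. Corank 2; j^3 = s^3 is a perfect cube, so E-series; the 4-jet and mu = 6 give E_6.

E_{6}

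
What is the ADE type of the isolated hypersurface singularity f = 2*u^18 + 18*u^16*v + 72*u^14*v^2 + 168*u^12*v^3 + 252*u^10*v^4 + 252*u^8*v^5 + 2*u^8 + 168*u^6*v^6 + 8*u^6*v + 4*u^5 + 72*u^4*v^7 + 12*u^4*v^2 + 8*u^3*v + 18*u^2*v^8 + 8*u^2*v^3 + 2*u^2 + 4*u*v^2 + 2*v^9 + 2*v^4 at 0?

A8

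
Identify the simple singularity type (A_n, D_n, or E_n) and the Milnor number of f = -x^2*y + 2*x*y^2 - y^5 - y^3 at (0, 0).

The Hessian of f at 0 has rank 0. Corank 2; j^3 = -y*(x - y)^2 has shape L^2 M (L != M), so D-series; mu = 6 gives D_6.

Type D_{6}, Milnor number mu = 6.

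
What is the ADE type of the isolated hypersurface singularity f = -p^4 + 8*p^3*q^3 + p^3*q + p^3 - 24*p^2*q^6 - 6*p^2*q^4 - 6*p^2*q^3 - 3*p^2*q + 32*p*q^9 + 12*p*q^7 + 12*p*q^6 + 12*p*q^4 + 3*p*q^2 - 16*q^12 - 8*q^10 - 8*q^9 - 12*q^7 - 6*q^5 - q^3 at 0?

The Hessian of f at 0 has rank 0. Corank 2; j^3 = (p - q)^3 is a perfect cube, so E-series; the 4-jet and mu = 7 give E_7.

E_7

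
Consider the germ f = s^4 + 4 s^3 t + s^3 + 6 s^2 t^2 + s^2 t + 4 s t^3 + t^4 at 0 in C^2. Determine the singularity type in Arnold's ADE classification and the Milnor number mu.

Type D_{5}, Milnor number mu = 5.

The Hessian of f at 0 has rank 0. Corank 2; j^3 = s^2*(s + t) has shape L^2 M (L != M), so D-series; mu = 5 gives D_5.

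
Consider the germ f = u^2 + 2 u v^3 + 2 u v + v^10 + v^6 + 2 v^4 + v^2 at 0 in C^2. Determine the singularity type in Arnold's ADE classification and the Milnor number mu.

Type A9, Milnor number mu = 9.

The Hessian of f at 0 has rank 1. Corank 1: A-series; mu = 9 gives A_9.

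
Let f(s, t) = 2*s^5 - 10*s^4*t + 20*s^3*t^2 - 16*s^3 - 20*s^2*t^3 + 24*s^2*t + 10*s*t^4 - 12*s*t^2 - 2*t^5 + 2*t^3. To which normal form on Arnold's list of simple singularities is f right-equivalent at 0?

E_{8}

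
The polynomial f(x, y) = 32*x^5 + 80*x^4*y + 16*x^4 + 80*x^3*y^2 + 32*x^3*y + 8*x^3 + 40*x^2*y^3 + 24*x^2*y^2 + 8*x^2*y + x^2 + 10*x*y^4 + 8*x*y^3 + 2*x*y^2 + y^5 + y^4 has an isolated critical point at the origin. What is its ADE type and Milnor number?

Type A_4, Milnor number mu = 4.

The Hessian of f at 0 has rank 1. Corank 1: A-series; mu = 4 gives A_4.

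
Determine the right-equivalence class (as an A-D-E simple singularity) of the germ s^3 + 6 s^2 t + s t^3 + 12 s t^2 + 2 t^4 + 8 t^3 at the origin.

E_{7}

The Hessian of f at 0 has rank 0. Corank 2; j^3 = (s + 2*t)^3 is a perfect cube, so E-series; the 4-jet and mu = 7 give E_7.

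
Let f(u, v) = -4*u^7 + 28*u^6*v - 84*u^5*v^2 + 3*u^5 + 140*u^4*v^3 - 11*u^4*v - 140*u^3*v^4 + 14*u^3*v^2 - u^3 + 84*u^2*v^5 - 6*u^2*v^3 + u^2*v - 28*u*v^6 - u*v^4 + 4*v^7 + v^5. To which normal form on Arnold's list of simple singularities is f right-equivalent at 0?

D6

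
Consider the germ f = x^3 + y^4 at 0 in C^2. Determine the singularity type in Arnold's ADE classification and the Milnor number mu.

The Hessian of f at 0 is [[0, 0], [0, 0]] with rank 0, so corank 2. A Groebner basis of the Jacobian ideal J(f) in C{x,y} is {y^3, x^2}; counting standard monomials gives mu = 6. Corank 2; j^3 = x^3 is a perfect cube, so E-series; the 4-jet and mu = 6 give E_6.

Type E_6, Milnor number mu = 6.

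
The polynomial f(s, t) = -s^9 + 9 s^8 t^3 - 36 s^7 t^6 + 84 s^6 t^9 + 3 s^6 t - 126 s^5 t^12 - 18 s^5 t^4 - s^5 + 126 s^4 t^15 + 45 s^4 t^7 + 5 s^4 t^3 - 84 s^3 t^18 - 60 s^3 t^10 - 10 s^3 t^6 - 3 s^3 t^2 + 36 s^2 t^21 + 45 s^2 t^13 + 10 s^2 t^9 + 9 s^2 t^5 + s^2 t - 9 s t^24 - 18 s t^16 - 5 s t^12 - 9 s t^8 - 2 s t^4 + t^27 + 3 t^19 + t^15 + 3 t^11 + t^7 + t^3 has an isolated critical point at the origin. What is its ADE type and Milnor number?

Type D_{4}, Milnor number mu = 4.

The Hessian of f at 0 has rank 0. Corank 2; j^3 = t*(s^2 + t^2) splits into three distinct lines over C (the quadratic factor has nonzero discriminant), so D_4.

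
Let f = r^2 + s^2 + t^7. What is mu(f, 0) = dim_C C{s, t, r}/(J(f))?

The Hessian of f at 0 has rank 2. Corank 1: A-series; mu = 6 gives A_6.

6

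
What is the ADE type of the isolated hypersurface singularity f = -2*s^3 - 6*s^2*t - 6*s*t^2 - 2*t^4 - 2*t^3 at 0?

E_{6}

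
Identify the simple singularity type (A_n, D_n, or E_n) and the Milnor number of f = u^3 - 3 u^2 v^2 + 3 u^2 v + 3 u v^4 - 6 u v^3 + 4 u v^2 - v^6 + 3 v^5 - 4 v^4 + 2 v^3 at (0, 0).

Type D4, Milnor number mu = 4.

The Hessian of f at 0 is [[0, 0], [0, 0]] with rank 0, so corank 2. A Groebner basis of the Jacobian ideal J(f) in C{u,v} is {v^3, u^2 - 2*v^2/3, u*v + v^2}; counting standard monomials gives mu = 4. Corank 2; j^3 = (u + v)*(u^2 + 2*u*v + 2*v^2) splits into three distinct lines over C (the quadratic factor has nonzero discriminant), so D_4.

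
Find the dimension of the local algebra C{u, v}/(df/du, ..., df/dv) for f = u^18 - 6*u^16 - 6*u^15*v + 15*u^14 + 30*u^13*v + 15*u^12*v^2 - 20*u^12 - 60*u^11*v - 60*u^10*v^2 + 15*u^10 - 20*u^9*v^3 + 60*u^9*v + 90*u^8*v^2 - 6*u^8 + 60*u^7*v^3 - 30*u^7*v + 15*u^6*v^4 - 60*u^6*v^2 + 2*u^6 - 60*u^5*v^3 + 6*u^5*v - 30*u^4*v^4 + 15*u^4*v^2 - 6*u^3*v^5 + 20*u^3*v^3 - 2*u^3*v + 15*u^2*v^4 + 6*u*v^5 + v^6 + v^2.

5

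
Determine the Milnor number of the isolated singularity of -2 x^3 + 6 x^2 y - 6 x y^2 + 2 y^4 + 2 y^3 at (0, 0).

6

The Hessian of f at 0 is [[0, 0], [0, 0]] with rank 0, so corank 2. A Groebner basis of the Jacobian ideal J(f) in C{x,y} is {y^3, x^2 - 2*x*y + y^2}; counting standard monomials gives mu = 6. Corank 2; j^3 = -2*(x - y)^3 is a perfect cube, so E-series; the 4-jet and mu = 6 give E_6.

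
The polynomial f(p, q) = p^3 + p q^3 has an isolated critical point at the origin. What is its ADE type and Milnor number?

Type E_7, Milnor number mu = 7.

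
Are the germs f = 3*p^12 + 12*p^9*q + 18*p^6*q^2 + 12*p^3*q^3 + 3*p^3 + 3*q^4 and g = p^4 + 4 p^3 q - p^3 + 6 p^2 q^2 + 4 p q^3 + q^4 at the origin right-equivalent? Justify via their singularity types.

The Hessian of f at 0 is [[0, 0], [0, 0]] with rank 0, so corank 2. A Groebner basis of the Jacobian ideal J(f) in C{p,q} is {q^3, p^2}; counting standard monomials gives mu = 6. Corank 2; j^3 = 3*p^3 is a perfect cube, so E-series; the 4-jet and mu = 6 give E_6. The Hessian of g at 0 is [[0, 0], [0, 0]] with rank 0, so corank 2. A Groebner basis of the Jacobian ideal J(g) in C{p,q} is {q^4, p*q^2 + q^3/3, p^2}; counting standard monomials gives mu = 6. Corank 2; j^3 = -p^3 is a perfect cube, so E-series; the 4-jet and mu = 6 give E_6. Both have type E_6, hence right-equivalent.

Yes.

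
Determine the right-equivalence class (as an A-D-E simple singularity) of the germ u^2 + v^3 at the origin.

A_2

The Hessian of f at 0 is [[2, 0], [0, 0]] with rank 1, so corank 1. A Groebner basis of the Jacobian ideal J(f) in C{u,v} is {v^2, u}; counting standard monomials gives mu = 2. Corank 1: A-series; mu = 2 gives A_2.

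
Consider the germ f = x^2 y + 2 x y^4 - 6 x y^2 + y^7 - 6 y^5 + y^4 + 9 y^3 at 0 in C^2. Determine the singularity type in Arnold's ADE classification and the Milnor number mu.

The Hessian of f at 0 has rank 0. Corank 2; j^3 = y*(x - 3*y)^2 has shape L^2 M (L != M), so D-series; mu = 5 gives D_5.

Type D_5, Milnor number mu = 5.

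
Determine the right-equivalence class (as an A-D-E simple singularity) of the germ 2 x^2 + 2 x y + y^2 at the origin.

A_1

The Hessian of f at 0 has rank 2. Corank 0: nondegenerate Morse point, so A_1.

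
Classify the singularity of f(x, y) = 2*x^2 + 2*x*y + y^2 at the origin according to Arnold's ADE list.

A_{1}

The Hessian of f at 0 has rank 2. Corank 0: nondegenerate Morse point, so A_1.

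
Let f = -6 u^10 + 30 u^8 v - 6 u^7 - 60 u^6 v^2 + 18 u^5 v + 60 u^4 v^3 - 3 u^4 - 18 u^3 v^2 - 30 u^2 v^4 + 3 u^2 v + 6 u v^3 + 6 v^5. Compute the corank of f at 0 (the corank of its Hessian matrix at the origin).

2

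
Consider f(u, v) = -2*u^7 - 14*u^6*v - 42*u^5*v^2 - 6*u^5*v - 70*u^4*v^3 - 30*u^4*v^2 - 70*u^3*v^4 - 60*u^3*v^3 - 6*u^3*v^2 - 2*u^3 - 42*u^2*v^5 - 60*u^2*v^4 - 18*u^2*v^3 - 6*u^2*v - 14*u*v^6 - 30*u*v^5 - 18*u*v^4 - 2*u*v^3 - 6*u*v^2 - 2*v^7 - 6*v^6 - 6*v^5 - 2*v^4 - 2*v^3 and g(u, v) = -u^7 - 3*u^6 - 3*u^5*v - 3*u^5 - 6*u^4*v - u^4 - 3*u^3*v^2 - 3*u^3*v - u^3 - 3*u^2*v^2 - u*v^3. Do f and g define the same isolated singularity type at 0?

Yes.

The Hessian of f at 0 is [[0, 0], [0, 0]] with rank 0, so corank 2. A Groebner basis of the Jacobian ideal J(f) in C{u,v} is {u^3 + 3*u^2*v + 6*u^2 + 12*u*v + 6*v^2, -3*u^2 + u*v^2 - 6*u*v - 3*v^2, 3*u^2 + 6*u*v + v^3 + 3*v^2}; counting standard monomials gives mu = 7. Corank 2; j^3 = -2*(u + v)^3 is a perfect cube, so E-series; the 4-jet and mu = 7 give E_7. The Hessian of g at 0 is [[0, 0], [0, 0]] with rank 0, so corank 2. A Groebner basis of the Jacobian ideal J(g) in C{u,v} is {3*u^2 + v^4 + v^3, u^3, u^2*v - u^2 - v^3/3, 2*u^2 + u*v^2 + 2*v^3/3}; counting standard monomials gives mu = 7. Corank 2; j^3 = -u^3 is a perfect cube, so E-series; the 4-jet and mu = 7 give E_7. Both have type E_7, hence right-equivalent.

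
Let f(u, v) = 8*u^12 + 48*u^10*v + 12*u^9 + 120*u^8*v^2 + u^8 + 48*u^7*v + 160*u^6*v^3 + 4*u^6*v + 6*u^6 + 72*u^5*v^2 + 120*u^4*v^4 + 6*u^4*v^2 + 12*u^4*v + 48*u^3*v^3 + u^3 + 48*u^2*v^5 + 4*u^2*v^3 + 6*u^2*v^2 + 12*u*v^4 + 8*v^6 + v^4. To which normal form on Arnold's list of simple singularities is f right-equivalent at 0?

E6

The Hessian of f at 0 has rank 0. Corank 2; j^3 = u^3 is a perfect cube, so E-series; the 4-jet and mu = 6 give E_6.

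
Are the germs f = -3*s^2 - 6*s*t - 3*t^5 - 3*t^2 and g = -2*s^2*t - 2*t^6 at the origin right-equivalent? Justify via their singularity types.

The Hessian of f at 0 is [[-6, -6], [-6, -6]] with rank 1, so corank 1. A Groebner basis of the Jacobian ideal J(f) in C{s,t} is {t^4, s + t}; counting standard monomials gives mu = 4. Corank 1: A-series; mu = 4 gives A_4. The Hessian of g at 0 is [[0, 0], [0, 0]] with rank 0, so corank 2. A Groebner basis of the Jacobian ideal J(g) in C{s,t} is {s^2/6 + t^5, s^3, s*t}; counting standard monomials gives mu = 7. Corank 2; j^3 = -2*s^2*t has shape L^2 M (L != M), so D-series; mu = 7 gives D_7. f is A_4 but g is D_7, hence not right-equivalent.

No.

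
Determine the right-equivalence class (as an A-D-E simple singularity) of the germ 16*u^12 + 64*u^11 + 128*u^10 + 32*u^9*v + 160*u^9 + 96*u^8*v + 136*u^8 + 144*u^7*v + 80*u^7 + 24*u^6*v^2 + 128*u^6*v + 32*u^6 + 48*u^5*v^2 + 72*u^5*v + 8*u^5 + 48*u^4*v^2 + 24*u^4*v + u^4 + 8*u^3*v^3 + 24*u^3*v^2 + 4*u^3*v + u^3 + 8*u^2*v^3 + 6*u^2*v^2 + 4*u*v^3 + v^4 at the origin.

The Hessian of f at 0 is [[0, 0], [0, 0]] with rank 0, so corank 2. A Groebner basis of the Jacobian ideal J(f) in C{u,v} is {v^4, u*v^2 + v^3/3, u^2}; counting standard monomials gives mu = 6. Corank 2; j^3 = u^3 is a perfect cube, so E-series; the 4-jet and mu = 6 give E_6.

E_6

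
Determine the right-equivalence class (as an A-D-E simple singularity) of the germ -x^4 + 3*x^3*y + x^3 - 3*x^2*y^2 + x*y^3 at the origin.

E7

The Hessian of f at 0 has rank 0. Corank 2; j^3 = x^3 is a perfect cube, so E-series; the 4-jet and mu = 7 give E_7.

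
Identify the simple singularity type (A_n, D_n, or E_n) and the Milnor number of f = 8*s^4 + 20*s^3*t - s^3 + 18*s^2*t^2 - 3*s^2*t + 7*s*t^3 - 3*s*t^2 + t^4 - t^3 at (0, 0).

Type E_{7}, Milnor number mu = 7.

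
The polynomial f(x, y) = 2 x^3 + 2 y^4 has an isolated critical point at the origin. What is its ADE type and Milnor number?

The Hessian of f at 0 has rank 0. Corank 2; j^3 = 2*x^3 is a perfect cube, so E-series; the 4-jet and mu = 6 give E_6.

Type E_{6}, Milnor number mu = 6.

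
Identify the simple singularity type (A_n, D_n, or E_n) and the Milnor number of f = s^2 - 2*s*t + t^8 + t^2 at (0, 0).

The Hessian of f at 0 has rank 1. Corank 1: A-series; mu = 7 gives A_7.

Type A_{7}, Milnor number mu = 7.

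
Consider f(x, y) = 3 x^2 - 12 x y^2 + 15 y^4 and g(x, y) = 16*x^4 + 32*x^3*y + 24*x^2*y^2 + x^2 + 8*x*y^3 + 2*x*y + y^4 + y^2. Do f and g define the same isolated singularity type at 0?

Yes.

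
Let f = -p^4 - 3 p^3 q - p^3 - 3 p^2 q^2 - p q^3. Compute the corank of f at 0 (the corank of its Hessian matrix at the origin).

2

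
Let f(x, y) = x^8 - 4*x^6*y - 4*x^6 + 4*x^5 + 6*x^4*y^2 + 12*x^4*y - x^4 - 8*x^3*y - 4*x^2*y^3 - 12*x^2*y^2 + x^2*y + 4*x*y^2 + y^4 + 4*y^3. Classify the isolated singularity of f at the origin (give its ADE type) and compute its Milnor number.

Type D_5, Milnor number mu = 5.

The Hessian of f at 0 is [[0, 0], [0, 0]] with rank 0, so corank 2. A Groebner basis of the Jacobian ideal J(f) in C{x,y} is {x*y^2 + x*y/4 + y^2/2, -x*y/8 + y^3 - y^2/4, x^2 + 9*x*y/2 + 5*y^2}; counting standard monomials gives mu = 5. Corank 2; j^3 = y*(x + 2*y)^2 has shape L^2 M (L != M), so D-series; mu = 5 gives D_5.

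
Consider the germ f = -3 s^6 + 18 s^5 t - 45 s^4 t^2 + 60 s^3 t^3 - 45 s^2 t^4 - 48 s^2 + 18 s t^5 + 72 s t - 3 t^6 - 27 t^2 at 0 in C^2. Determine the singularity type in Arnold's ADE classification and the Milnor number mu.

Type A_{5}, Milnor number mu = 5.

The Hessian of f at 0 has rank 1. Corank 1: A-series; mu = 5 gives A_5.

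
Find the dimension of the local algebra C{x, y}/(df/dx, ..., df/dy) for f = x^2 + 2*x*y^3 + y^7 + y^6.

6

The Hessian of f at 0 has rank 1. Corank 1: A-series; mu = 6 gives A_6.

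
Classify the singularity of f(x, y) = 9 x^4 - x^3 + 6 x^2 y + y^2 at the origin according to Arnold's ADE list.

The Hessian of f at 0 has rank 1. Corank 1: A-series; mu = 2 gives A_2.

A_{2}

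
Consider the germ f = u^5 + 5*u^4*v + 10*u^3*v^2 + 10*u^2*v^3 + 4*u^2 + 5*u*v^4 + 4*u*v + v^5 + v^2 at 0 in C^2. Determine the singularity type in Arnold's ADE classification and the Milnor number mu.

Type A_4, Milnor number mu = 4.

The Hessian of f at 0 is [[8, 4], [4, 2]] with rank 1, so corank 1. A Groebner basis of the Jacobian ideal J(f) in C{u,v} is {v^4, u + v/2}; counting standard monomials gives mu = 4. Corank 1: A-series; mu = 4 gives A_4.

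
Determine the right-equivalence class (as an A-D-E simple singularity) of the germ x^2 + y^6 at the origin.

A5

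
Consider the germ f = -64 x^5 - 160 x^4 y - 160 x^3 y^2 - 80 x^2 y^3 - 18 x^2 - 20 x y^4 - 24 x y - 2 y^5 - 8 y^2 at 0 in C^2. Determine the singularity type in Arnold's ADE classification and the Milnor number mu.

The Hessian of f at 0 has rank 1. Corank 1: A-series; mu = 4 gives A_4.

Type A_{4}, Milnor number mu = 4.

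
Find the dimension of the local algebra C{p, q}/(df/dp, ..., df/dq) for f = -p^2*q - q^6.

7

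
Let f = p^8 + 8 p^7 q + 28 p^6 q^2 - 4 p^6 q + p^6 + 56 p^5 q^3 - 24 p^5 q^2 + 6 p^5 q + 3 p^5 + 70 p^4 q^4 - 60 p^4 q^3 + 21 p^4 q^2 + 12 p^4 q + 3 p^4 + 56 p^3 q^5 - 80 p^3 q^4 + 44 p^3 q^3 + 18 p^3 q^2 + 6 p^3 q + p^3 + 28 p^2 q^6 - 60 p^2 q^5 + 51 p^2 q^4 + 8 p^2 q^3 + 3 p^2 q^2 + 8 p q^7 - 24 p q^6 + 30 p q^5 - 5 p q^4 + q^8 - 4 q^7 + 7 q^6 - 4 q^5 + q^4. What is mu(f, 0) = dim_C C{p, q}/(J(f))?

The Hessian of f at 0 is [[0, 0], [0, 0]] with rank 0, so corank 2. A Groebner basis of the Jacobian ideal J(f) in C{p,q} is {p^3, p^2*q, p^2/2 + p*q^2, q^3}; counting standard monomials gives mu = 6. Corank 2; j^3 = p^3 is a perfect cube, so E-series; the 4-jet and mu = 6 give E_6.

6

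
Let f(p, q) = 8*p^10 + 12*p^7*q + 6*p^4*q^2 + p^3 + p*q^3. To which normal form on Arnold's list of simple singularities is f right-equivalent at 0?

E_{7}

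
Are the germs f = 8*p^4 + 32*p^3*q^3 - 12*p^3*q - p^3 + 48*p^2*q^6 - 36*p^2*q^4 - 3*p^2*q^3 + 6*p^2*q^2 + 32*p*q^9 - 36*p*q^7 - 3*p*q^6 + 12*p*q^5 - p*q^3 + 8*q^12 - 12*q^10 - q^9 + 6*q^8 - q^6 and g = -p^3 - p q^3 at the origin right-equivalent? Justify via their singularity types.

Yes.

The Hessian of f at 0 is [[0, 0], [0, 0]] with rank 0, so corank 2. A Groebner basis of the Jacobian ideal J(f) in C{p,q} is {3*p^2/4 + q^4 + q^3/4, p^3, p^2*q - p^2/4 - q^3/12, -p^2 + p*q^2 - q^3/3}; counting standard monomials gives mu = 7. Corank 2; j^3 = -p^3 is a perfect cube, so E-series; the 4-jet and mu = 7 give E_7. The Hessian of g at 0 is [[0, 0], [0, 0]] with rank 0, so corank 2. A Groebner basis of the Jacobian ideal J(g) in C{p,q} is {p^3, p*q^2, 3*p^2 + q^3}; counting standard monomials gives mu = 7. Corank 2; j^3 = -p^3 is a perfect cube, so E-series; the 4-jet and mu = 7 give E_7. Both have type E_7, hence right-equivalent.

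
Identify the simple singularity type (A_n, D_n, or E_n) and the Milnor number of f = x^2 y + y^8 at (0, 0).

Type D_9, Milnor number mu = 9.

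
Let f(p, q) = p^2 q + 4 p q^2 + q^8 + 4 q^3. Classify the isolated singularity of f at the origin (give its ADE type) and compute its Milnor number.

Type D9, Milnor number mu = 9.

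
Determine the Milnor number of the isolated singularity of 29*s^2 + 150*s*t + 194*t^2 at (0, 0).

1

The Hessian of f at 0 has rank 2. Corank 0: nondegenerate Morse point, so A_1.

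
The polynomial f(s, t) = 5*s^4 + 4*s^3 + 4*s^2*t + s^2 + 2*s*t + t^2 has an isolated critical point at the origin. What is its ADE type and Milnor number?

The Hessian of f at 0 has rank 1. Corank 1: A-series; mu = 3 gives A_3.

Type A3, Milnor number mu = 3.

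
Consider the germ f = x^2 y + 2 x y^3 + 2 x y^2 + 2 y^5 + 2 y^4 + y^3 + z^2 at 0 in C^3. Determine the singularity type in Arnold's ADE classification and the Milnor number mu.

The Hessian of f at 0 has rank 1. Corank 2; j^3 = y*(x + y)^2 has shape L^2 M (L != M), so D-series; mu = 6 gives D_6.

Type D_6, Milnor number mu = 6.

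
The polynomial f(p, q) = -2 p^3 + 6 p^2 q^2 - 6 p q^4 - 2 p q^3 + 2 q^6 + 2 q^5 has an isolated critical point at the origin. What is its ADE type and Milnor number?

Type E7, Milnor number mu = 7.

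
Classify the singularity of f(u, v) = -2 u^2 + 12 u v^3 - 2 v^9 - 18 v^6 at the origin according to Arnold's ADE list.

The Hessian of f at 0 has rank 1. Corank 1: A-series; mu = 8 gives A_8.

A8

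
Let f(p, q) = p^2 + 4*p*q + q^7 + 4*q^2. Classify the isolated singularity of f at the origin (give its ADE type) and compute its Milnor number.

The Hessian of f at 0 is [[2, 4], [4, 8]] with rank 1, so corank 1. A Groebner basis of the Jacobian ideal J(f) in C{p,q} is {q^6, p + 2*q}; counting standard monomials gives mu = 6. Corank 1: A-series; mu = 6 gives A_6.

Type A6, Milnor number mu = 6.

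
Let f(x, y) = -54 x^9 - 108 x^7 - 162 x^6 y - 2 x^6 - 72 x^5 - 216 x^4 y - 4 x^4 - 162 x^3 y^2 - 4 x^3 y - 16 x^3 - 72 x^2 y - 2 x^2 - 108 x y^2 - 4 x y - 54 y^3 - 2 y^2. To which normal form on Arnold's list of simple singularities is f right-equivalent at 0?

A2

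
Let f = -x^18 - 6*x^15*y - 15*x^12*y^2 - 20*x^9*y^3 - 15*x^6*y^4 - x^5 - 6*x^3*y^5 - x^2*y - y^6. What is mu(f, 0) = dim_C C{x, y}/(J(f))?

The Hessian of f at 0 has rank 0. Corank 2; j^3 = -x^2*y has shape L^2 M (L != M), so D-series; mu = 7 gives D_7.

7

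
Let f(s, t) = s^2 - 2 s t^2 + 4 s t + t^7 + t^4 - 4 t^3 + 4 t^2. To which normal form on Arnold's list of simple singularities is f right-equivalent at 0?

The Hessian of f at 0 is [[2, 4], [4, 8]] with rank 1, so corank 1. A Groebner basis of the Jacobian ideal J(f) in C{s,t} is {s^3 + 6*s^2*t + 12*s^2 + 32*s*t + 16*s + 32*t, -s + t^2 - 2*t}; counting standard monomials gives mu = 6. Corank 1: A-series; mu = 6 gives A_6.

A_6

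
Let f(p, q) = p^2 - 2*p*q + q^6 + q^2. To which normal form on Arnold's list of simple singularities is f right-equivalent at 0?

A_{5}

The Hessian of f at 0 is [[2, -2], [-2, 2]] with rank 1, so corank 1. A Groebner basis of the Jacobian ideal J(f) in C{p,q} is {q^5, p - q}; counting standard monomials gives mu = 5. Corank 1: A-series; mu = 5 gives A_5.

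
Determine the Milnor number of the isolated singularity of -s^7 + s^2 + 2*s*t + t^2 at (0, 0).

6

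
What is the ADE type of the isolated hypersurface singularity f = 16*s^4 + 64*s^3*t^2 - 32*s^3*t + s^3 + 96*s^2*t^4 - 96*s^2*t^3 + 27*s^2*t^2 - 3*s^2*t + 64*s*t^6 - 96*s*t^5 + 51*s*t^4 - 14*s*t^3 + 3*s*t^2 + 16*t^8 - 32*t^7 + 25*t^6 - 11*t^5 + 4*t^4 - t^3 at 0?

E_{6}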